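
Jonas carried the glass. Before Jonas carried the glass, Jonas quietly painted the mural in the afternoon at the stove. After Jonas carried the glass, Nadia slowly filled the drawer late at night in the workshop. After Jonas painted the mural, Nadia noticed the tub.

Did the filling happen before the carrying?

no

The narrative orders the carrying before the filling.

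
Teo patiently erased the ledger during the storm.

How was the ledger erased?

patiently

'patiently' marks the manner of the erasing event.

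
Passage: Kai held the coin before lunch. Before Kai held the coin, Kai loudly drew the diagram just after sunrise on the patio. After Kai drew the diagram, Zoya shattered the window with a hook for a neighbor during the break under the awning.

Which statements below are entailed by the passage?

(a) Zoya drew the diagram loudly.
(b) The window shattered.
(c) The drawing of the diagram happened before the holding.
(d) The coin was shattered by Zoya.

(b), (c)

(a) Not entailed — the passage has Kai drawing the diagram, not Zoya.
(b) Entailed — 'Zoya shattered the window' is causative; it entails the inchoative 'the window shattered'.
(c) Entailed — the narrative places the drawing before the holding.
(d) Not entailed — Zoya shattered the window, not the coin; the coin belongs to the holding event.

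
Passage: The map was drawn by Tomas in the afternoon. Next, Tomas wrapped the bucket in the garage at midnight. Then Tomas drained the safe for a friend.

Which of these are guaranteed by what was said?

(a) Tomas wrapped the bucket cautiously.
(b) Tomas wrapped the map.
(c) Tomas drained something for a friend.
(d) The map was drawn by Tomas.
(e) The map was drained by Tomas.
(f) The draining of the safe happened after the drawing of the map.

(a) Not entailed — 'cautiously' adds information not in the original event.
(b) Not entailed — Tomas wrapped the bucket, not the map; the map belongs to the drawing event.
(c) Entailed — generalizing the patient leaves a sub-description the original still satisfies.
(d) Entailed — dropping 'in the afternoon' leaves a sub-description the original still satisfies.
(e) Not entailed — Tomas drained the safe, not the map; the map belongs to the drawing event.
(f) Entailed — the narrative places the drawing before the draining.

(c), (d), (f)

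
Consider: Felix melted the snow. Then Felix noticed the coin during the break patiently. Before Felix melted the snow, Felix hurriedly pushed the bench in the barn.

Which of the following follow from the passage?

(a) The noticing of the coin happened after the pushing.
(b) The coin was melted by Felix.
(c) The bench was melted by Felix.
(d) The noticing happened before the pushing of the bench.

(a) Entailed — the narrative places the pushing before the noticing.
(b) Not entailed — Felix melted the snow, not the coin; the coin belongs to the noticing event.
(c) Not entailed — Felix melted the snow, not the bench; the bench belongs to the pushing event.
(d) Not entailed — the narrative places the pushing before the noticing, not after.

(a)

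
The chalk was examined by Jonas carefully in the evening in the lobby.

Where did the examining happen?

in the lobby

'in the lobby' marks the location of the examining event.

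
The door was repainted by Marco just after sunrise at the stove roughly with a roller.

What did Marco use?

'with a roller' marks the instrument of the repainting event.

a roller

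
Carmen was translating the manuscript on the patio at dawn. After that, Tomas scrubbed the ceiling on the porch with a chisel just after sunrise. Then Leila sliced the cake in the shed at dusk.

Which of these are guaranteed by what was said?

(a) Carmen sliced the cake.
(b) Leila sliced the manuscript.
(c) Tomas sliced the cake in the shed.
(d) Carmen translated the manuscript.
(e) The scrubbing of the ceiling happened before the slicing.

(e)

(a) Not entailed — the passage has Leila slicing the cake, not Carmen.
(b) Not entailed — Leila sliced the cake, not the manuscript; the manuscript belongs to the translating event.
(c) Not entailed — the passage has Leila slicing the cake, not Tomas.
(d) Not entailed — 'was translating' is progressive on an accomplishment; it does not entail the completed 'translated'.
(e) Entailed — the narrative places the scrubbing before the slicing.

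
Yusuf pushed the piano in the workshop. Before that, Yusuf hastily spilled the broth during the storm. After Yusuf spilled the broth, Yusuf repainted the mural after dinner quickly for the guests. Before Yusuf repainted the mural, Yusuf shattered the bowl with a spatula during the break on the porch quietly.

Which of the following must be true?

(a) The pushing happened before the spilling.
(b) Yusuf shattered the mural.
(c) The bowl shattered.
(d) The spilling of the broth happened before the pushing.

(c), (d)

(a) Not entailed — the narrative places the spilling before the pushing, not after.
(b) Not entailed — Yusuf shattered the bowl, not the mural; the mural belongs to the repainting event.
(c) Entailed — 'Yusuf shattered the bowl' is causative; it entails the inchoative 'the bowl shattered'.
(d) Entailed — the narrative places the spilling before the pushing.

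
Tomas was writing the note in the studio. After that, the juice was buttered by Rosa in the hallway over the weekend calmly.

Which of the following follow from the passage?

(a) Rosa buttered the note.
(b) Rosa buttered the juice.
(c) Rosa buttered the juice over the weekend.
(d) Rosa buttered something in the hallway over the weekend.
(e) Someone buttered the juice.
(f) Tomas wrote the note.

(b), (c), (d), (e)

(a) Not entailed — Rosa buttered the juice, not the note; the note belongs to the writing event.
(b) Entailed — the original entails any weakening of itself; this just drops 'over the weekend', 'in the hallway', 'calmly'.
(c) Entailed — every conjunct here is already in the original buttering event.
(d) Entailed — every conjunct here is already in the original buttering event.
(e) Entailed — dropping 'over the weekend', 'in the hallway', 'calmly' and generalizing the agent leaves a sub-description the original still satisfies.
(f) Not entailed — 'was writing' is progressive on an accomplishment; it does not entail the completed 'wrote'.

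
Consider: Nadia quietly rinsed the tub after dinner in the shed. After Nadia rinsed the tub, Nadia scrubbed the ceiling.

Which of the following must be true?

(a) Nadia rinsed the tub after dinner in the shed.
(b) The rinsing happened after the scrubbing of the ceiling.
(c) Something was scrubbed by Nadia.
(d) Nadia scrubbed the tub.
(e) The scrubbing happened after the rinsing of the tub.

(a) Entailed — every conjunct here is already in the original rinsing event.
(b) Not entailed — the narrative places the rinsing before the scrubbing, not after.
(c) Entailed — every conjunct here is already in the original scrubbing event.
(d) Not entailed — Nadia scrubbed the ceiling, not the tub; the tub belongs to the rinsing event.
(e) Entailed — the narrative places the rinsing before the scrubbing.

(a), (c), (e)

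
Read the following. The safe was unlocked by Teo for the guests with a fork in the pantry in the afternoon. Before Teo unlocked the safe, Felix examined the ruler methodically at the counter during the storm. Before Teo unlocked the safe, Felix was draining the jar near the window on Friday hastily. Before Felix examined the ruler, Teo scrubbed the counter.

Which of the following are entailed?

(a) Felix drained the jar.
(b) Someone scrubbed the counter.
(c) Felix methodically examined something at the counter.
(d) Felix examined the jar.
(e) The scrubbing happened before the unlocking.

(b), (c), (e)

(a) Not entailed — 'was draining' is progressive on an accomplishment; it does not entail the completed 'drained'.
(b) Entailed — this follows by dropping conjuncts from the scrubbing event's description.
(c) Entailed — the original entails any weakening of itself; this just drops 'during the storm' and generalizes the patient.
(d) Not entailed — Felix examined the ruler, not the jar; the jar belongs to the draining event.
(e) Entailed — the narrative places the scrubbing before the unlocking.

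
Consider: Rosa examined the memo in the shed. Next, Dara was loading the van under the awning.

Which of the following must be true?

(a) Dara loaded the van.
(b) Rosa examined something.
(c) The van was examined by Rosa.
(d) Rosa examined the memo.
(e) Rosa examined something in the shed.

(b), (d), (e)

(a) Not entailed — 'was loading' is progressive on an accomplishment; it does not entail the completed 'loaded'.
(b) Entailed — dropping 'in the shed' and generalizing the patient leaves a sub-description the original still satisfies.
(c) Not entailed — Rosa examined the memo, not the van; the van belongs to the loading event.
(d) Entailed — dropping 'in the shed' leaves a sub-description the original still satisfies.
(e) Entailed — every conjunct here is already in the original examining event.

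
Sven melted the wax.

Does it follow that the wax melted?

'Sven melted the wax' is the causative; it entails the inchoative 'the wax melted'.

yes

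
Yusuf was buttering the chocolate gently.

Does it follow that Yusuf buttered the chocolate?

no

'was buttering' is progressive; for an accomplishment like 'butter the chocolate', it doesn't entail completion.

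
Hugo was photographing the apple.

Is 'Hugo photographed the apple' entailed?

no

'was photographing' is progressive; for an accomplishment like 'photograph the apple', it doesn't entail completion.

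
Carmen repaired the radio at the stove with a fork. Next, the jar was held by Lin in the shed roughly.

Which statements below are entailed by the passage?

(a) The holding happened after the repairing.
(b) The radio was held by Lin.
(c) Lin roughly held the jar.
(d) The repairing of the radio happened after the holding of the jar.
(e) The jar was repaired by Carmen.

(a), (c)

(a) Entailed — the narrative places the repairing before the holding.
(b) Not entailed — Lin held the jar, not the radio; the radio belongs to the repairing event.
(c) Entailed — the original entails any weakening of itself; this just drops 'in the shed'.
(d) Not entailed — the narrative places the repairing before the holding, not after.
(e) Not entailed — Carmen repaired the radio, not the jar; the jar belongs to the holding event.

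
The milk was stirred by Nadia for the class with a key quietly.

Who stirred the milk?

Nadia

'Nadia' marks the agent of the stirring event.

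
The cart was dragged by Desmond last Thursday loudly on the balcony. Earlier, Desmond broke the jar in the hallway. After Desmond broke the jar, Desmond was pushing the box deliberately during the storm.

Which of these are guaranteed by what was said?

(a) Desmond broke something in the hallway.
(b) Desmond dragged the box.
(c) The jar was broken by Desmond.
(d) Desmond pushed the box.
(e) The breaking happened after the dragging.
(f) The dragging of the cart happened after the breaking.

(a), (c), (d), (f)

(a) Entailed — this follows by dropping conjuncts from the breaking event's description.
(b) Not entailed — Desmond dragged the cart, not the box; the box belongs to the pushing event.
(c) Entailed — this follows by dropping conjuncts from the breaking event's description.
(d) Entailed — 'push' is an activity; 'was pushing' entails that some pushing happened, so 'pushed' holds.
(e) Not entailed — the narrative places the breaking before the dragging, not after.
(f) Entailed — the narrative places the breaking before the dragging.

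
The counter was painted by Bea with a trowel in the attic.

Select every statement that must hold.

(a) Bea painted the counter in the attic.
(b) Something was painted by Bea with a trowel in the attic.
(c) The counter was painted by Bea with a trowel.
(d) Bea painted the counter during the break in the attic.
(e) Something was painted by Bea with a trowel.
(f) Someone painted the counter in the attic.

(a) Entailed — dropping 'with a trowel' leaves a sub-description the original still satisfies.
(b) Entailed — generalizing the patient leaves a sub-description the original still satisfies.
(c) Entailed — this follows by dropping conjuncts from the painting event's description.
(d) Not entailed — 'during the break' adds information not in the original event.
(e) Entailed — this follows by dropping conjuncts from the painting event's description.
(f) Entailed — every conjunct here is already in the original painting event.

(a), (b), (c), (e), (f)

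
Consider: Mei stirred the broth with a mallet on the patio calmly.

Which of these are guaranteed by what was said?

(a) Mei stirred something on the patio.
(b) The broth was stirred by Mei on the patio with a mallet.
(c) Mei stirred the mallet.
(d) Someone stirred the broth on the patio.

(a) Entailed — dropping 'calmly', 'with a mallet' and generalizing the patient leaves a sub-description the original still satisfies.
(b) Entailed — every conjunct here is already in the original stirring event.
(c) Not entailed — the mallet is the instrument, not what was stirred.
(d) Entailed — every conjunct here is already in the original stirring event.

(a), (b), (d)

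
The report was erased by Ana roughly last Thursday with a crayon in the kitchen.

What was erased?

'the report' marks the patient of the erasing event.

the report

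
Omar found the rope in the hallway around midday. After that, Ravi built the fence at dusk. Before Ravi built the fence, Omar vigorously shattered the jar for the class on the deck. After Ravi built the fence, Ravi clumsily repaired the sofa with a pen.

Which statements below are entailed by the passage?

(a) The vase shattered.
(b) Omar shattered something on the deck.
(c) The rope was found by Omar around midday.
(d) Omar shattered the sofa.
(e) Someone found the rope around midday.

(b), (c), (e)

(a) Not entailed — the jar is what shattered, not the vase.
(b) Entailed — dropping 'vigorously', 'for the class' and generalizing the patient leaves a sub-description the original still satisfies.
(c) Entailed — this follows by dropping conjuncts from the finding event's description.
(d) Not entailed — Omar shattered the jar, not the sofa; the sofa belongs to the repairing event.
(e) Entailed — this follows by dropping conjuncts from the finding event's description.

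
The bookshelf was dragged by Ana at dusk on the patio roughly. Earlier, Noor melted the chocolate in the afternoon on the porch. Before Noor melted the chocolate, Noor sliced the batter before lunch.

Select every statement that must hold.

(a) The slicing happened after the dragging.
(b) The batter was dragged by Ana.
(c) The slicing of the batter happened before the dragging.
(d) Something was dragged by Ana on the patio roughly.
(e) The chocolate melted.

(a) Not entailed — the narrative places the slicing before the dragging, not after.
(b) Not entailed — Ana dragged the bookshelf, not the batter; the batter belongs to the slicing event.
(c) Entailed — the narrative places the slicing before the dragging.
(d) Entailed — dropping 'at dusk' and generalizing the patient leaves a sub-description the original still satisfies.
(e) Entailed — 'Noor melted the chocolate' is causative; it entails the inchoative 'the chocolate melted'.

(c), (d), (e)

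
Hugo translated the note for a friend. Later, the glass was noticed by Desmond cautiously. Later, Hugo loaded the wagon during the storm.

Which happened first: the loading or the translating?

The connectives place the translating before the loading.

the translating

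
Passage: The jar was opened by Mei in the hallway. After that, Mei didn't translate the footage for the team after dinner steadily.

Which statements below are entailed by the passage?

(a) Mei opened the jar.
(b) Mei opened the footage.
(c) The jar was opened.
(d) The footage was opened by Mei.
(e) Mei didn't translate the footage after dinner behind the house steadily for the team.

(a), (c), (e)

(a) Entailed — dropping 'in the hallway' leaves a sub-description the original still satisfies.
(b) Not entailed — Mei opened the jar, not the footage; the footage belongs to the translating event.
(c) Entailed — the original entails any weakening of itself; this just drops 'in the hallway' and generalizes the agent.
(d) Not entailed — Mei opened the jar, not the footage; the footage belongs to the translating event.
(e) Entailed — under negation, adding a further restriction is entailed: if no such translating event occurred, none occurred behind the house either.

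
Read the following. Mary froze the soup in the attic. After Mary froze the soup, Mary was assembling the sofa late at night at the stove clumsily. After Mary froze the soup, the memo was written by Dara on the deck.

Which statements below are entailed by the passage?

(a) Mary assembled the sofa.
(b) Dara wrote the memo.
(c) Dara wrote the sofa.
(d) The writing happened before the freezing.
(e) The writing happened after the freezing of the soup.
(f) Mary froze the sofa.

(b), (e)

(a) Not entailed — 'was assembling' is progressive on an accomplishment; it does not entail the completed 'assembled'.
(b) Entailed — dropping 'on the deck' leaves a sub-description the original still satisfies.
(c) Not entailed — Dara wrote the memo, not the sofa; the sofa belongs to the assembling event.
(d) Not entailed — the narrative places the freezing before the writing, not after.
(e) Entailed — the narrative places the freezing before the writing.
(f) Not entailed — Mary froze the soup, not the sofa; the sofa belongs to the assembling event.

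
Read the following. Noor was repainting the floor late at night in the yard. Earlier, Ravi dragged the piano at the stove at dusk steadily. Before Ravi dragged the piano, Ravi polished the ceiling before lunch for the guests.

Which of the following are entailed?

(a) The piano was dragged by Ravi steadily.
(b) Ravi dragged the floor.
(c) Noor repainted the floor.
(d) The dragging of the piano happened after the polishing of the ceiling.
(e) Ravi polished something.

(a), (d), (e)

(a) Entailed — dropping 'at dusk', 'at the stove' leaves a sub-description the original still satisfies.
(b) Not entailed — Ravi dragged the piano, not the floor; the floor belongs to the repainting event.
(c) Not entailed — 'was repainting' is progressive on an accomplishment; it does not entail the completed 'repainted'.
(d) Entailed — the narrative places the polishing before the dragging.
(e) Entailed — dropping 'for the guests', 'before lunch' and generalizing the patient leaves a sub-description the original still satisfies.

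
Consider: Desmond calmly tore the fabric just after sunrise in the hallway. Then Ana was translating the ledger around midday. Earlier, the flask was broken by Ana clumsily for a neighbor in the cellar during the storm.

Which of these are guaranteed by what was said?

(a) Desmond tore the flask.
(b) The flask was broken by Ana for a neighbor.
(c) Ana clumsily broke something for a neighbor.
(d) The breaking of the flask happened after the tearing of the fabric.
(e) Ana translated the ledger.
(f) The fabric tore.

(b), (c), (f)

(a) Not entailed — Desmond tore the fabric, not the flask; the flask belongs to the breaking event.
(b) Entailed — the original entails any weakening of itself; this just drops 'clumsily', 'in the cellar', 'during the storm'.
(c) Entailed — dropping 'in the cellar', 'during the storm' and generalizing the patient leaves a sub-description the original still satisfies.
(d) Not entailed — the narrative doesn't order the tearing relative to the breaking.
(e) Not entailed — 'was translating' is progressive on an accomplishment; it does not entail the completed 'translated'.
(f) Entailed — 'Desmond tore the fabric' is causative; it entails the inchoative 'the fabric tore'.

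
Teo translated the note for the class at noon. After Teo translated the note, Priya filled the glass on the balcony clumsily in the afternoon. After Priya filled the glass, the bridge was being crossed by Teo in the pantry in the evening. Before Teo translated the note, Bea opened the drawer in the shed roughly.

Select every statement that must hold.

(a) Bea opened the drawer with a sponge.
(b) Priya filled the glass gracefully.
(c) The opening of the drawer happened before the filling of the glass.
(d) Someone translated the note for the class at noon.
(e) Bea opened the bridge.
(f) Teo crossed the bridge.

(a) Not entailed — 'with a sponge' adds information not in the original event.
(b) Not entailed — 'gracefully' adds a manner not in (and inconsistent with) the original.
(c) Entailed — the narrative places the opening before the filling.
(d) Entailed — every conjunct here is already in the original translating event.
(e) Not entailed — Bea opened the drawer, not the bridge; the bridge belongs to the crossing event.
(f) Not entailed — 'was crossing' is progressive on an accomplishment; it does not entail the completed 'crossed'.

(c), (d)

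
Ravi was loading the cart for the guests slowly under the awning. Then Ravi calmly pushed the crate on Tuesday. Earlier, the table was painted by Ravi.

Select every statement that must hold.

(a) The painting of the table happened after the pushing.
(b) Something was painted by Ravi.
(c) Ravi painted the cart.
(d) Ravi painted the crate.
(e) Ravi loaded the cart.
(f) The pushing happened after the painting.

(a) Not entailed — the narrative places the painting before the pushing, not after.
(b) Entailed — the original entails any weakening of itself; this just generalizes the patient.
(c) Not entailed — Ravi painted the table, not the cart; the cart belongs to the loading event.
(d) Not entailed — Ravi painted the table, not the crate; the crate belongs to the pushing event.
(e) Not entailed — 'was loading' is progressive on an accomplishment; it does not entail the completed 'loaded'.
(f) Entailed — the narrative places the painting before the pushing.

(b), (f)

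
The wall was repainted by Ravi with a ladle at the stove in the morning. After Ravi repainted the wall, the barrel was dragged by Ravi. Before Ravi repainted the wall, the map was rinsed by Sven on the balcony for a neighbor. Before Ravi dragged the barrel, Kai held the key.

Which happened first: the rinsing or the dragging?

The connectives place the rinsing before the dragging.

the rinsing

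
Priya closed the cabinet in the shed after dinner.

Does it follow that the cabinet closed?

yes

'Priya closed the cabinet' is the causative; it entails the inchoative 'the cabinet closed'.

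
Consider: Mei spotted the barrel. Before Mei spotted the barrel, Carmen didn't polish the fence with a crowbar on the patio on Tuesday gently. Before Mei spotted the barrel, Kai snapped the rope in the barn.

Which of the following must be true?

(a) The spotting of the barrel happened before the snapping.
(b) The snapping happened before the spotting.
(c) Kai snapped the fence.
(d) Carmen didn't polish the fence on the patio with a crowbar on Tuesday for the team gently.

(a) Not entailed — the narrative places the snapping before the spotting, not after.
(b) Entailed — the narrative places the snapping before the spotting.
(c) Not entailed — Kai snapped the rope, not the fence; the fence belongs to the polishing event.
(d) Entailed — under negation, adding a further restriction is entailed: if no such polishing event occurred, none occurred for the team either.

(b), (d)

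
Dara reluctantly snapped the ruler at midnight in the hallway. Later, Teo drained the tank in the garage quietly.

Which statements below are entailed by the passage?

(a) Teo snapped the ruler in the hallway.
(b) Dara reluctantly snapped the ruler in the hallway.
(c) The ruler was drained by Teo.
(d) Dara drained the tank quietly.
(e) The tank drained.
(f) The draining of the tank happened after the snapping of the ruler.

(a) Not entailed — the passage has Dara snapping the ruler, not Teo.
(b) Entailed — every conjunct here is already in the original snapping event.
(c) Not entailed — Teo drained the tank, not the ruler; the ruler belongs to the snapping event.
(d) Not entailed — the passage has Teo draining the tank, not Dara.
(e) Entailed — 'Teo drained the tank' is causative; it entails the inchoative 'the tank drained'.
(f) Entailed — the narrative places the snapping before the draining.

(b), (e), (f)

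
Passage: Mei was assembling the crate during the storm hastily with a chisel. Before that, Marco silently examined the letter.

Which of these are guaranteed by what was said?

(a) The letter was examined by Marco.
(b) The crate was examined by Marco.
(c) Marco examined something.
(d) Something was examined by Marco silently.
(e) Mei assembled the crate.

(a) Entailed — every conjunct here is already in the original examining event.
(b) Not entailed — Marco examined the letter, not the crate; the crate belongs to the assembling event.
(c) Entailed — every conjunct here is already in the original examining event.
(d) Entailed — generalizing the patient leaves a sub-description the original still satisfies.
(e) Not entailed — 'was assembling' is progressive on an accomplishment; it does not entail the completed 'assembled'.

(a), (c), (d)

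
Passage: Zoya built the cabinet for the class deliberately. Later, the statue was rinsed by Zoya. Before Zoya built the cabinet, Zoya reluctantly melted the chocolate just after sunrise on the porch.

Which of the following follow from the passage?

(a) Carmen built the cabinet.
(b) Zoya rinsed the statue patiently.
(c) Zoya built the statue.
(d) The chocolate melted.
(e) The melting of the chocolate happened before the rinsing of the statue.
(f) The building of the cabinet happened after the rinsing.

(d), (e)

(a) Not entailed — the passage has Zoya building the cabinet, not Carmen.
(b) Not entailed — 'patiently' adds information not in the original event.
(c) Not entailed — Zoya built the cabinet, not the statue; the statue belongs to the rinsing event.
(d) Entailed — 'Zoya melted the chocolate' is causative; it entails the inchoative 'the chocolate melted'.
(e) Entailed — the narrative places the melting before the rinsing.
(f) Not entailed — the narrative places the building before the rinsing, not after.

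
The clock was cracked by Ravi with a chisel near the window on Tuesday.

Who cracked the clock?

'Ravi' marks the agent of the cracking event.

Ravi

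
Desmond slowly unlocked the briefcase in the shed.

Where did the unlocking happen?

in the shed

'in the shed' marks the location of the unlocking event.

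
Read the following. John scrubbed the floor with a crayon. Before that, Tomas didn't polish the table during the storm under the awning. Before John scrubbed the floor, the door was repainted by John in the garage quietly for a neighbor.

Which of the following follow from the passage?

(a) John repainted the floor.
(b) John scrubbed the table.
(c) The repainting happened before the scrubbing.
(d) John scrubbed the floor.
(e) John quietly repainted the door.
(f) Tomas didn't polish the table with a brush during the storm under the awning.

(c), (d), (e), (f)

(a) Not entailed — John repainted the door, not the floor; the floor belongs to the scrubbing event.
(b) Not entailed — John scrubbed the floor, not the table; the table belongs to the polishing event.
(c) Entailed — the narrative places the repainting before the scrubbing.
(d) Entailed — dropping 'with a crayon' leaves a sub-description the original still satisfies.
(e) Entailed — the original entails any weakening of itself; this just drops 'in the garage', 'for a neighbor'.
(f) Entailed — under negation, adding a further restriction is entailed: if no such polishing event occurred, none occurred with a brush either.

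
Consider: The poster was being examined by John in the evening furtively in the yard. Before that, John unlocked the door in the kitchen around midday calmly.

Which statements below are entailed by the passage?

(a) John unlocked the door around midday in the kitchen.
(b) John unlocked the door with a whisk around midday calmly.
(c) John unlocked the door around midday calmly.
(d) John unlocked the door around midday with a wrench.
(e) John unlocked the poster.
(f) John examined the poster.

(a), (c), (f)

(a) Entailed — every conjunct here is already in the original unlocking event.
(b) Not entailed — 'with a whisk' adds information not in the original event.
(c) Entailed — this follows by dropping conjuncts from the unlocking event's description.
(d) Not entailed — 'with a wrench' adds information not in the original event.
(e) Not entailed — John unlocked the door, not the poster; the poster belongs to the examining event.
(f) Entailed — 'examine' is an activity; 'was examining' entails that some examining happened, so 'examined' holds.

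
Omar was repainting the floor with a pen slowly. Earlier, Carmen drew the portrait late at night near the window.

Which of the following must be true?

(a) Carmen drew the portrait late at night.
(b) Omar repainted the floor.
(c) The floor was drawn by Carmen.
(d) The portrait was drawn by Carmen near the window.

(a) Entailed — dropping 'near the window' leaves a sub-description the original still satisfies.
(b) Not entailed — 'was repainting' is progressive on an accomplishment; it does not entail the completed 'repainted'.
(c) Not entailed — Carmen drew the portrait, not the floor; the floor belongs to the repainting event.
(d) Entailed — every conjunct here is already in the original drawing event.

(a), (d)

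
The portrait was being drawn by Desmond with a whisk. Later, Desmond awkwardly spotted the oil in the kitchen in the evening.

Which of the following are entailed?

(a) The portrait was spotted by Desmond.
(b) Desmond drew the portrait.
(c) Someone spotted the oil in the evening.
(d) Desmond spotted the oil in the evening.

(a) Not entailed — Desmond spotted the oil, not the portrait; the portrait belongs to the drawing event.
(b) Not entailed — 'was drawing' is progressive on an accomplishment; it does not entail the completed 'drew'.
(c) Entailed — every conjunct here is already in the original spotting event.
(d) Entailed — every conjunct here is already in the original spotting event.

(c), (d)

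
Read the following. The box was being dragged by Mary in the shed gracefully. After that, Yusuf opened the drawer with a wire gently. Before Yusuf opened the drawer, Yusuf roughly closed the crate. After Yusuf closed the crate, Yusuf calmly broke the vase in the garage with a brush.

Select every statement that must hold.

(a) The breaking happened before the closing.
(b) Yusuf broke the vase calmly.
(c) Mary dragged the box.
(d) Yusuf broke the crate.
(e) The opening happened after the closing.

(a) Not entailed — the narrative places the closing before the breaking, not after.
(b) Entailed — the original entails any weakening of itself; this just drops 'in the garage', 'with a brush'.
(c) Entailed — 'drag' is an activity; 'was dragging' entails that some dragging happened, so 'dragged' holds.
(d) Not entailed — Yusuf broke the vase, not the crate; the crate belongs to the closing event.
(e) Entailed — the narrative places the closing before the opening.

(b), (c), (e)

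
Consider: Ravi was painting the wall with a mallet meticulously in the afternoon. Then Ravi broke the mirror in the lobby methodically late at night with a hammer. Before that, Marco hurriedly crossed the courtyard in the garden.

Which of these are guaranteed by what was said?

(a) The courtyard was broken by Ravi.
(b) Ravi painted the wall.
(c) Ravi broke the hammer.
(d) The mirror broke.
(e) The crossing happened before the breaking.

(d), (e)

(a) Not entailed — Ravi broke the mirror, not the courtyard; the courtyard belongs to the crossing event.
(b) Not entailed — 'was painting' is progressive on an accomplishment; it does not entail the completed 'painted'.
(c) Not entailed — the hammer is the instrument, not what was broken.
(d) Entailed — 'Ravi broke the mirror' is causative; it entails the inchoative 'the mirror broke'.
(e) Entailed — the narrative places the crossing before the breaking.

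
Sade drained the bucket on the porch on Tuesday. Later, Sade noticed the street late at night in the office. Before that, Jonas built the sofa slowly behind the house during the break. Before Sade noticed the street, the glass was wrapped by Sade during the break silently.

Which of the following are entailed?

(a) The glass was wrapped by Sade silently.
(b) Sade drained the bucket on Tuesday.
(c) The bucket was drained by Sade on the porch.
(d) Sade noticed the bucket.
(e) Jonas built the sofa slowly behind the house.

(a), (b), (c), (e)

(a) Entailed — the original entails any weakening of itself; this just drops 'during the break'.
(b) Entailed — every conjunct here is already in the original draining event.
(c) Entailed — this follows by dropping conjuncts from the draining event's description.
(d) Not entailed — Sade noticed the street, not the bucket; the bucket belongs to the draining event.
(e) Entailed — the original entails any weakening of itself; this just drops 'during the break'.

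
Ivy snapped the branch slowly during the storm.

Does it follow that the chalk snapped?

Nothing is said about any chalk; only the branch is affected.

no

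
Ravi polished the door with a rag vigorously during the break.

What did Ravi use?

'with a rag' marks the instrument of the polishing event.

a rag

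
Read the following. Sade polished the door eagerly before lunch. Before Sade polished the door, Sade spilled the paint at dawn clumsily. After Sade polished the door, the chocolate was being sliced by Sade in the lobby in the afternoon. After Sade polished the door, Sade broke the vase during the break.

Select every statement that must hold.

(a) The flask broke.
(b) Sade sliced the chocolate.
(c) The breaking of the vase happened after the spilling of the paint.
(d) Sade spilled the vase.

(c)

(a) Not entailed — the vase is what broke, not the flask.
(b) Not entailed — 'was slicing' is progressive on an accomplishment; it does not entail the completed 'sliced'.
(c) Entailed — the narrative places the spilling before the breaking.
(d) Not entailed — Sade spilled the paint, not the vase; the vase belongs to the breaking event.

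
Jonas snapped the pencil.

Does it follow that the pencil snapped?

'Jonas snapped the pencil' is the causative; it entails the inchoative 'the pencil snapped'.

yes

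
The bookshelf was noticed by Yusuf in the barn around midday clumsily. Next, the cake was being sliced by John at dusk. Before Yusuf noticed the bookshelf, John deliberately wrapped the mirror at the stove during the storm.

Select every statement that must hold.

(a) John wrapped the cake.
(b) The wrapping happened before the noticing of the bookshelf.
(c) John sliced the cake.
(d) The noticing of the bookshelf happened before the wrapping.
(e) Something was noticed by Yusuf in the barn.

(b), (e)

(a) Not entailed — John wrapped the mirror, not the cake; the cake belongs to the slicing event.
(b) Entailed — the narrative places the wrapping before the noticing.
(c) Not entailed — 'was slicing' is progressive on an accomplishment; it does not entail the completed 'sliced'.
(d) Not entailed — the narrative places the wrapping before the noticing, not after.
(e) Entailed — this follows by dropping conjuncts from the noticing event's description.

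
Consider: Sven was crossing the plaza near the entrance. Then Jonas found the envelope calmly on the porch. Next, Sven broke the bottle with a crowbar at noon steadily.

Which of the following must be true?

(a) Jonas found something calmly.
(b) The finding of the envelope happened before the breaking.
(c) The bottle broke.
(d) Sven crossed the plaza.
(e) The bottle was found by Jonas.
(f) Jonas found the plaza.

(a) Entailed — dropping 'on the porch' and generalizing the patient leaves a sub-description the original still satisfies.
(b) Entailed — the narrative places the finding before the breaking.
(c) Entailed — 'Sven broke the bottle' is causative; it entails the inchoative 'the bottle broke'.
(d) Not entailed — 'was crossing' is progressive on an accomplishment; it does not entail the completed 'crossed'.
(e) Not entailed — Jonas found the envelope, not the bottle; the bottle belongs to the breaking event.
(f) Not entailed — Jonas found the envelope, not the plaza; the plaza belongs to the crossing event.

(a), (b), (c)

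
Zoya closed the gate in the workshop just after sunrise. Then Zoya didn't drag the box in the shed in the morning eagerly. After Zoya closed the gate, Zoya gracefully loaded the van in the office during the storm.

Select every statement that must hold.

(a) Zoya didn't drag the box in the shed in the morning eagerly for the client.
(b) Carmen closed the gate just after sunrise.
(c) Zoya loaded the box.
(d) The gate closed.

(a) Entailed — under negation, adding a further restriction is entailed: if no such dragging event occurred, none occurred for the client either.
(b) Not entailed — the passage has Zoya closing the gate, not Carmen.
(c) Not entailed — Zoya loaded the van, not the box; the box belongs to the dragging event.
(d) Entailed — 'Zoya closed the gate' is causative; it entails the inchoative 'the gate closed'.

(a), (d)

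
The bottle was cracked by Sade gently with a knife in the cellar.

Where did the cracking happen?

'in the cellar' marks the location of the cracking event.

in the cellar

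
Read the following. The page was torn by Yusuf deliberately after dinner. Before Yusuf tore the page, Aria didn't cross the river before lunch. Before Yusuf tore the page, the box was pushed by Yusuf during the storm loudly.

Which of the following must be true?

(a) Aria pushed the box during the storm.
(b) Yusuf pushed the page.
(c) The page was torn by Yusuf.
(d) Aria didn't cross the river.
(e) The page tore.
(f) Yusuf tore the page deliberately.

(c), (e), (f)

(a) Not entailed — the passage has Yusuf pushing the box, not Aria.
(b) Not entailed — Yusuf pushed the box, not the page; the page belongs to the tearing event.
(c) Entailed — the original entails any weakening of itself; this just drops 'after dinner', 'deliberately'.
(d) Not entailed — dropping 'before lunch' under negation is not valid — the original leaves open that Aria crossed the river some other way.
(e) Entailed — 'Yusuf tore the page' is causative; it entails the inchoative 'the page tore'.
(f) Entailed — every conjunct here is already in the original tearing event.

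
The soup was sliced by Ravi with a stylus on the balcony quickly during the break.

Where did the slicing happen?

'on the balcony' marks the location of the slicing event.

on the balcony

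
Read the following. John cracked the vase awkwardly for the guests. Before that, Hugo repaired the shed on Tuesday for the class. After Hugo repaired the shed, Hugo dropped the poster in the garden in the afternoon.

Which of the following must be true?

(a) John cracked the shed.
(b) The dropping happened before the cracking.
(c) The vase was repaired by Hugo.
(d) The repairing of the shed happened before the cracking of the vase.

(d)

(a) Not entailed — John cracked the vase, not the shed; the shed belongs to the repairing event.
(b) Not entailed — the narrative doesn't order the dropping relative to the cracking.
(c) Not entailed — Hugo repaired the shed, not the vase; the vase belongs to the cracking event.
(d) Entailed — the narrative places the repairing before the cracking.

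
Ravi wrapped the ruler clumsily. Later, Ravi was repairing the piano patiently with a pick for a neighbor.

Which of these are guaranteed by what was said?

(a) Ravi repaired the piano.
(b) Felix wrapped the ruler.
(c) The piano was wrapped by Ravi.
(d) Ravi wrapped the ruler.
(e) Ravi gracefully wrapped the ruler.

(a) Not entailed — 'was repairing' is progressive on an accomplishment; it does not entail the completed 'repaired'.
(b) Not entailed — the passage has Ravi wrapping the ruler, not Felix.
(c) Not entailed — Ravi wrapped the ruler, not the piano; the piano belongs to the repairing event.
(d) Entailed — this follows by dropping conjuncts from the wrapping event's description.
(e) Not entailed — 'gracefully' adds a manner not in (and inconsistent with) the original.

(d)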